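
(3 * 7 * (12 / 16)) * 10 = 315 / 2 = 157.50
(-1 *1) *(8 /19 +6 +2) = -160 /19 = -8.42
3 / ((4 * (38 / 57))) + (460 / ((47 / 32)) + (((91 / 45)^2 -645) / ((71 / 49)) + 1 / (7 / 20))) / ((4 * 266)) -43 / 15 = -93629685229 / 50329301400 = -1.86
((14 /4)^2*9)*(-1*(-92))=10143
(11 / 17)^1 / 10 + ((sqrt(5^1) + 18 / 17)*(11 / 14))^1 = 1067 / 1190 + 11*sqrt(5) / 14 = 2.65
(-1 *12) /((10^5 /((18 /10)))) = -27 /125000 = -0.00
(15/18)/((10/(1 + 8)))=3/4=0.75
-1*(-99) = 99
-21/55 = -0.38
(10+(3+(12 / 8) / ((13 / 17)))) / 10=1.50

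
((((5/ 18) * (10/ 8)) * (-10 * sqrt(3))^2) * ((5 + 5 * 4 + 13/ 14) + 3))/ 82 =84375/ 2296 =36.75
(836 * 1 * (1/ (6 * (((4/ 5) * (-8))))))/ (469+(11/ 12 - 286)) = -1045/ 8828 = -0.12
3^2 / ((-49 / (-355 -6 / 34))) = 54342 / 833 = 65.24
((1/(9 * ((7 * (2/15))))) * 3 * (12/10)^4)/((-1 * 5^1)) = -648/4375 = -0.15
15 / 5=3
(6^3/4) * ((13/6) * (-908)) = -106236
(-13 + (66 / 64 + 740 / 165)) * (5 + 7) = -7903 / 88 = -89.81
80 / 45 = 1.78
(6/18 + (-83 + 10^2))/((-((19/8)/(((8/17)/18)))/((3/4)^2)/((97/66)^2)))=-0.23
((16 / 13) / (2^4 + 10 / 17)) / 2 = 68 / 1833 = 0.04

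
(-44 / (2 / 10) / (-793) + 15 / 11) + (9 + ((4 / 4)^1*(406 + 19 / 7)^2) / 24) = 71509713755 / 10258248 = 6970.95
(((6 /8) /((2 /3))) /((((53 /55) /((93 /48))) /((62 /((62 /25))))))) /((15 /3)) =76725 /6784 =11.31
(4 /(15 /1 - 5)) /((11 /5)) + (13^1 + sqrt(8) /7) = 2 * sqrt(2) /7 + 145 /11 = 13.59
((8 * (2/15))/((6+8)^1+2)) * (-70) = -14/3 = -4.67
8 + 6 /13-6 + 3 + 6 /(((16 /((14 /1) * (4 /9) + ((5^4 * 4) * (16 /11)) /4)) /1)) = 149594 /429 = 348.70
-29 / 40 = -0.72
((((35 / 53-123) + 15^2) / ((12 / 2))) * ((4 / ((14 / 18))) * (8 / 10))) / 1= 130584 / 1855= 70.40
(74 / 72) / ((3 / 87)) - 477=-16099 / 36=-447.19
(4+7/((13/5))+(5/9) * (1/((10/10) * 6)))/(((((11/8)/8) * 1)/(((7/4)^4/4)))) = 1039633/11232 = 92.56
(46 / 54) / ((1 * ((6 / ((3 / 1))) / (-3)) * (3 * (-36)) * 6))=23 / 11664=0.00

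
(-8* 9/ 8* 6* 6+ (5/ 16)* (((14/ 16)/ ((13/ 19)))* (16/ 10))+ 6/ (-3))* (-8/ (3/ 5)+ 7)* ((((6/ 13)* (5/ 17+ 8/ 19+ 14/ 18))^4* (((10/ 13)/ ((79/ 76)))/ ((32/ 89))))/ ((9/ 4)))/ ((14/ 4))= 3052665012394760000000/ 25144260973008886917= 121.41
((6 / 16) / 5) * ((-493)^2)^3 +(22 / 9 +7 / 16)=775309803486121121 / 720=1076819171508501.56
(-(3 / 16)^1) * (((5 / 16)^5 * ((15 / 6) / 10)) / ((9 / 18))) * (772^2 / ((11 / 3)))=-1047628125 / 23068672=-45.41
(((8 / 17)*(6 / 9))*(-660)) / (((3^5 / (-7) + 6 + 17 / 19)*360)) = 2926 / 141525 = 0.02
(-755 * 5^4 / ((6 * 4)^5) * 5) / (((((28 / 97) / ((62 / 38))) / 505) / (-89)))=318868622890625 / 4236115968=75273.82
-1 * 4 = -4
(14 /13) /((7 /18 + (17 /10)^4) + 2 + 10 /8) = 1260000 /14029457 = 0.09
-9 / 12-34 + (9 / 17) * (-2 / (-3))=-2339 / 68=-34.40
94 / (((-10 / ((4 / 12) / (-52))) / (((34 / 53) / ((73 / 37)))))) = 29563 / 1508910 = 0.02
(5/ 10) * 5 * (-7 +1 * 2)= -25/ 2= -12.50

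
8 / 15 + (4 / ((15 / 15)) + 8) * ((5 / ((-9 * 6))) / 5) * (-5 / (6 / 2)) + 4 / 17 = 2614 / 2295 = 1.14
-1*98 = -98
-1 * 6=-6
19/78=0.24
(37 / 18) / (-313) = -37 / 5634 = -0.01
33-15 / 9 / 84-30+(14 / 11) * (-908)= -3195163 / 2772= -1152.66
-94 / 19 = -4.95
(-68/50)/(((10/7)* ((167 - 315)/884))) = 26299/4625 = 5.69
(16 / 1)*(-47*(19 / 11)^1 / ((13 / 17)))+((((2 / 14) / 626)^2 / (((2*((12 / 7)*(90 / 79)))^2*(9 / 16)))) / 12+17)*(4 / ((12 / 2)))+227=-3865551882102662737 / 2647202949705600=-1460.24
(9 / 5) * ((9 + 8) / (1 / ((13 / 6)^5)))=6311981 / 4320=1461.11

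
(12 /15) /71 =4 /355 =0.01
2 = 2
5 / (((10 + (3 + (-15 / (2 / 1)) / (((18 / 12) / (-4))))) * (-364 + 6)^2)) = 5 / 4229412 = 0.00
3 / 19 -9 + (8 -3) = -73 / 19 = -3.84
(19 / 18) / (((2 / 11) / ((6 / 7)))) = 209 / 42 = 4.98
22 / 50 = 11 / 25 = 0.44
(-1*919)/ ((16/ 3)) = -2757/ 16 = -172.31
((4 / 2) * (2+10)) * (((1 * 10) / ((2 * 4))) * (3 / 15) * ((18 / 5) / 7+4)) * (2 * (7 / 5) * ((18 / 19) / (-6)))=-5688 / 475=-11.97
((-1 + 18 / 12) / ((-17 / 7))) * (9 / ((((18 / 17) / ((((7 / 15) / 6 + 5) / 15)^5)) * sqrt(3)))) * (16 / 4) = -139533677458399 * sqrt(3) / 13452100312500000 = -0.02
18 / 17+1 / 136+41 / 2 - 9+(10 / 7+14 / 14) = 14275 / 952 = 14.99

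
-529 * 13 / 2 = -6877 / 2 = -3438.50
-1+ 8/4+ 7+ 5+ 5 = 18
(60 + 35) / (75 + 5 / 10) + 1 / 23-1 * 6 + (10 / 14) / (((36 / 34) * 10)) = -4052843 / 875196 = -4.63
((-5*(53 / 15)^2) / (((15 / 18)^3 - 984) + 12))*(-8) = -10176 / 19795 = -0.51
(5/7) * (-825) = -4125/7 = -589.29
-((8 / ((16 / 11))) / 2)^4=-57.19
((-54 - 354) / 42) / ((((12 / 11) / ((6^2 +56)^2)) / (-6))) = 3165536 / 7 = 452219.43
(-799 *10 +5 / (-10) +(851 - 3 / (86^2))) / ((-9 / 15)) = 11899.17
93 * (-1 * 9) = -837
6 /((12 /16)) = 8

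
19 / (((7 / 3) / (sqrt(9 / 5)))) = 171*sqrt(5) / 35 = 10.92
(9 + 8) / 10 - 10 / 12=13 / 15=0.87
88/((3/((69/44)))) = 46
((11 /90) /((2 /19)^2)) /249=3971 /89640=0.04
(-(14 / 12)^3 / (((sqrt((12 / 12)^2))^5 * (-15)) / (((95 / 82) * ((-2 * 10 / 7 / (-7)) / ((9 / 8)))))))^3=2352637000 / 26701407522369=0.00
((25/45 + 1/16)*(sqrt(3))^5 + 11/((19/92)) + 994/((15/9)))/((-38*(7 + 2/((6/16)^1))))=-92577/66785 - 267*sqrt(3)/22496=-1.41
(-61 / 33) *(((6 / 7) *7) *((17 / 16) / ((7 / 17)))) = -17629 / 616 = -28.62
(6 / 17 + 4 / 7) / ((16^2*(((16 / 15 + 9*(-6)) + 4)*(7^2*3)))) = -275 / 547834112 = -0.00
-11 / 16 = -0.69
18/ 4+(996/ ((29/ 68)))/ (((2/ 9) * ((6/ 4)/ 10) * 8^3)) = 65583/ 464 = 141.34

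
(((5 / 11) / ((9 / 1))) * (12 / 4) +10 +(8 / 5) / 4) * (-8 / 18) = -6964 / 1485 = -4.69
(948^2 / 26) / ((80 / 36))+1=1011107 / 65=15555.49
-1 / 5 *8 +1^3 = -3 / 5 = -0.60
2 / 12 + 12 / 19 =91 / 114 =0.80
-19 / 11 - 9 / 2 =-137 / 22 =-6.23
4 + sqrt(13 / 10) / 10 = sqrt(130) / 100 + 4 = 4.11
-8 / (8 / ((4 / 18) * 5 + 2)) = -28 / 9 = -3.11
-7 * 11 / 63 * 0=0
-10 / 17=-0.59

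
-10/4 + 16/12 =-7/6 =-1.17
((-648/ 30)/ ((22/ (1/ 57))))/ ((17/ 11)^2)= -198/ 27455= -0.01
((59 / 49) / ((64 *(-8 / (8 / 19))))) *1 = -59 / 59584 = -0.00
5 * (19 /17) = 95 /17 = 5.59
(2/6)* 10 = 3.33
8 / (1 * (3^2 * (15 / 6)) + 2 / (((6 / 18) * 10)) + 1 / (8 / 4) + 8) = 20 / 79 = 0.25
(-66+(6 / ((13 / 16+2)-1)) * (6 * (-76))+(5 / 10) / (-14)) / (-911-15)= 1279349 / 751912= 1.70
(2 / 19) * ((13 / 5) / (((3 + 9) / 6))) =13 / 95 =0.14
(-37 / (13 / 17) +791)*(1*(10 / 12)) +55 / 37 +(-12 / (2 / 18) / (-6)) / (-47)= 14015202 / 22607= 619.95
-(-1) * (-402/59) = -6.81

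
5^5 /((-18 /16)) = -25000 /9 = -2777.78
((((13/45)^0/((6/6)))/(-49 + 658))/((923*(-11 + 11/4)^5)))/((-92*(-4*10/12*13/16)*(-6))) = 1024/32887426137811245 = 0.00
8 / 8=1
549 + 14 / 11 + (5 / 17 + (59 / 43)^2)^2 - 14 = 5879906822535 / 10868368379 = 541.01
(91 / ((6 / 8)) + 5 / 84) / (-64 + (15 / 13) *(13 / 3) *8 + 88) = 3399 / 1792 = 1.90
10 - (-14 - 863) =887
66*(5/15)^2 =22/3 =7.33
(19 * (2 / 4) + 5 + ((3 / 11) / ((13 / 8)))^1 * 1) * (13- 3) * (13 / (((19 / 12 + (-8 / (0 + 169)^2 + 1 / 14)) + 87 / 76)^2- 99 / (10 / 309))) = -27239214481294929750 / 43587818462037047671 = -0.62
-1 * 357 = -357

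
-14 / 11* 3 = -42 / 11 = -3.82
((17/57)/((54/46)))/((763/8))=3128/1174257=0.00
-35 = -35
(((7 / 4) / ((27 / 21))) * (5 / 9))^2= 60025 / 104976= 0.57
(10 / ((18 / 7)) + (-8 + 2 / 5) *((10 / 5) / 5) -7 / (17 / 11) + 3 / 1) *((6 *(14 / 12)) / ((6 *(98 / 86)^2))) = -0.61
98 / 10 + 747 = 756.80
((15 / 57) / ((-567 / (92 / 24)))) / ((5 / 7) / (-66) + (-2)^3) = 1265 / 5695839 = 0.00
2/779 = 0.00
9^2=81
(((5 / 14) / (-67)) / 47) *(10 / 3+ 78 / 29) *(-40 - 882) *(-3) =-1207820 / 639247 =-1.89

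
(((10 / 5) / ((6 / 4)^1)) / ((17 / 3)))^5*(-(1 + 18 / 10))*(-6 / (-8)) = -10752 / 7099285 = -0.00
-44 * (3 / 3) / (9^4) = -44 / 6561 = -0.01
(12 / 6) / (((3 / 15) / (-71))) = -710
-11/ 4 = -2.75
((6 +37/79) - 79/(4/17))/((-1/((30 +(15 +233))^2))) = 2010408013/79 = 25448202.70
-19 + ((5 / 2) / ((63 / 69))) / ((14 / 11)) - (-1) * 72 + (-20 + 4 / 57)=131165 / 3724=35.22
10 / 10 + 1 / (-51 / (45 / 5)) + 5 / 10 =45 / 34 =1.32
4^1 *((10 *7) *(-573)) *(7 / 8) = -140385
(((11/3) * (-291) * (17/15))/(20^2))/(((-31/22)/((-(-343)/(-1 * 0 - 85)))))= -4025791/465000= -8.66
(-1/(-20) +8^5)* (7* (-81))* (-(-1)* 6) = -1114769061/10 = -111476906.10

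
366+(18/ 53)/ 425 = 8244168/ 22525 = 366.00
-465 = -465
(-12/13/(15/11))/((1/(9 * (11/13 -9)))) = 41976/845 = 49.68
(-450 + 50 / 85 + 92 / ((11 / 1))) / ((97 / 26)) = -2144376 / 18139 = -118.22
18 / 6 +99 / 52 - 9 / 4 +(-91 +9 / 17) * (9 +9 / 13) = -386403 / 442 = -874.21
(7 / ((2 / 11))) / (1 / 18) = 693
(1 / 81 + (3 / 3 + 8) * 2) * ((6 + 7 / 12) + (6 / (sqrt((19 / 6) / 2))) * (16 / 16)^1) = 5836 * sqrt(57) / 513 + 115261 / 972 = 204.47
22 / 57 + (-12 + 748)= 41974 / 57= 736.39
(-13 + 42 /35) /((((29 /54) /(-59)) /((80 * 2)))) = 6015168 /29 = 207419.59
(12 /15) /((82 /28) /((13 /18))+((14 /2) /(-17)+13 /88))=544544 /2580395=0.21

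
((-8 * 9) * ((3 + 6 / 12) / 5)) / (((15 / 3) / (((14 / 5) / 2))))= -14.11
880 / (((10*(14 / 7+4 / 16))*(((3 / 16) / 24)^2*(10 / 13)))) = 37486592 / 45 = 833035.38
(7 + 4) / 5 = 11 / 5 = 2.20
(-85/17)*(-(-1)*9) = -45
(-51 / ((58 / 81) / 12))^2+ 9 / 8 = 4914773937 / 6728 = 730495.53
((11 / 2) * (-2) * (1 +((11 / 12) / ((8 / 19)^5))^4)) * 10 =-30269515391440088139007403671735 / 11953490159763789447168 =-2532274255.21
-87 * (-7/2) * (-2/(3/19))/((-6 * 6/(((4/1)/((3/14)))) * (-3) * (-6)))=26999/243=111.11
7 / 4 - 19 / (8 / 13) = -233 / 8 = -29.12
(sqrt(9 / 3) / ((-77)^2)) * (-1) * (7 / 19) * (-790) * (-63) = -7110 * sqrt(3) / 2299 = -5.36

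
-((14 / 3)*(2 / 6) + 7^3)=-3101 / 9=-344.56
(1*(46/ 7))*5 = 32.86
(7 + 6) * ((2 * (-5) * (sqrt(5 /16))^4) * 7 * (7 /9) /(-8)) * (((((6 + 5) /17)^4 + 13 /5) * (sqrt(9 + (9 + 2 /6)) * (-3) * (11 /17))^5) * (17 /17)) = -951141.57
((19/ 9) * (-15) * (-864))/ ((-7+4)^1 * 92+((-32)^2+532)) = 171/ 8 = 21.38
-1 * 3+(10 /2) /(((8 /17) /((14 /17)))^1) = 23 /4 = 5.75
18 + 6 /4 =39 /2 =19.50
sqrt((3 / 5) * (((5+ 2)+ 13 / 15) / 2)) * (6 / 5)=6 * sqrt(59) / 25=1.84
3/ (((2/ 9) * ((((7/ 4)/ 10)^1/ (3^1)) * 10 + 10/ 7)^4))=672126336/ 815730721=0.82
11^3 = 1331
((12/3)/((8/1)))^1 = 1/2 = 0.50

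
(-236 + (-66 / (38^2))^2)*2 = -123021935 / 260642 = -472.00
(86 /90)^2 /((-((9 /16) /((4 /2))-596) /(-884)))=-52304512 /38602575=-1.35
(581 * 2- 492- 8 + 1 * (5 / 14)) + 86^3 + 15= 8914267 / 14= 636733.36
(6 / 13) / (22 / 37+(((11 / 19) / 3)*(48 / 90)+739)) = 189810 / 304204303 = 0.00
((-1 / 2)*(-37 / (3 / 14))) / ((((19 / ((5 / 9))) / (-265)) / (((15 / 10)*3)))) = -343175 / 114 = -3010.31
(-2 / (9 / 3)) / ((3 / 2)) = -4 / 9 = -0.44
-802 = -802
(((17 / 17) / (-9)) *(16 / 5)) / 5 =-16 / 225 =-0.07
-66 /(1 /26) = -1716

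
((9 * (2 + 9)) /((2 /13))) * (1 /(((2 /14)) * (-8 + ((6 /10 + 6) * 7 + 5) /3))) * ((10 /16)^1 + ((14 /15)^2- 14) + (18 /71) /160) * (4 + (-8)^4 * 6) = -152676040.54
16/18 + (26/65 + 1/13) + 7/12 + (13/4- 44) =-45397/1170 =-38.80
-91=-91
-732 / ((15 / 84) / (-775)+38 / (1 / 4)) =-1058960 / 219893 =-4.82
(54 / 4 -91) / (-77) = 1.01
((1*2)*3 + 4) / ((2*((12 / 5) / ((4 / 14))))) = 25 / 42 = 0.60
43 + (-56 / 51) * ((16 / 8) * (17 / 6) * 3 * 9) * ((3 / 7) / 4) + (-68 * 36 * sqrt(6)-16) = 9-2448 * sqrt(6) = -5987.35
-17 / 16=-1.06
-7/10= -0.70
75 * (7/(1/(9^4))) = 3444525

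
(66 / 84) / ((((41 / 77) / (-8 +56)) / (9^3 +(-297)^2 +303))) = 259155864 / 41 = 6320874.73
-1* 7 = -7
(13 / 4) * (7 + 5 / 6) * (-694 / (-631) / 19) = 212017 / 143868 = 1.47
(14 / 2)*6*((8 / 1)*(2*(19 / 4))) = 3192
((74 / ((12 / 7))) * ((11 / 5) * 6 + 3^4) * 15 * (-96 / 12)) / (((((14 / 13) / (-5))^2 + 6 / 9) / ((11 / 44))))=-1546210575 / 9038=-171078.84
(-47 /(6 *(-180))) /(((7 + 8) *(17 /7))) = 329 /275400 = 0.00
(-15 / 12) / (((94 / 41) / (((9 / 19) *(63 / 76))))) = -116235 / 542944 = -0.21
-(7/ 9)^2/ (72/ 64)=-392/ 729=-0.54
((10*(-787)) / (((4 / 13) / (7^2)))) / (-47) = 2506595 / 94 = 26665.90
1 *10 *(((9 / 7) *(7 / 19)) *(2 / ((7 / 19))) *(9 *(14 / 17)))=3240 / 17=190.59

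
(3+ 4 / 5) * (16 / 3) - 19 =1.27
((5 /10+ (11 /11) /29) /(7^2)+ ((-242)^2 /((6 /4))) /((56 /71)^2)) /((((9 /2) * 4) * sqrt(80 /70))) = 2140353521 * sqrt(14) /2455488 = 3261.46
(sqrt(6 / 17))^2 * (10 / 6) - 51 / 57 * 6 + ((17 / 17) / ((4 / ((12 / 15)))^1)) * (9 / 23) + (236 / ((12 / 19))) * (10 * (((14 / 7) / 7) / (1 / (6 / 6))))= 829123187 / 780045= 1062.92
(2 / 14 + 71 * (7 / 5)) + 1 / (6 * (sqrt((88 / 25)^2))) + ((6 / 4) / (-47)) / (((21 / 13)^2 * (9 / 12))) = 1816204009 / 18239760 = 99.57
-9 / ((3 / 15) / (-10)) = 450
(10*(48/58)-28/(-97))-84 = -212200/2813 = -75.44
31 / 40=0.78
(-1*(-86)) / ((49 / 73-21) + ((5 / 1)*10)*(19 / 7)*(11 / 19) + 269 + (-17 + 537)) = 43946 / 432941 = 0.10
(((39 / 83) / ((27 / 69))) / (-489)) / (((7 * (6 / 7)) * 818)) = -299 / 597602988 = -0.00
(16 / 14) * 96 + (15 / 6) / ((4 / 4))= 1571 / 14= 112.21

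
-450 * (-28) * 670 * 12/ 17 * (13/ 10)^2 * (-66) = -11299448160/ 17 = -664673421.18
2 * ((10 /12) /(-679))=-5 /2037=-0.00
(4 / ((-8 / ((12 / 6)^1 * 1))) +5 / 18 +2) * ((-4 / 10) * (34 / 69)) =-34 / 135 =-0.25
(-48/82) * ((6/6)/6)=-4/41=-0.10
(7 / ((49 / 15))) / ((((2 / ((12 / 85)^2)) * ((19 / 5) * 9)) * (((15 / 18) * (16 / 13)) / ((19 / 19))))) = 117 / 192185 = 0.00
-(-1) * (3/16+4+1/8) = 69/16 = 4.31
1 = 1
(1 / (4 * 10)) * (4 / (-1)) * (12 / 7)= -6 / 35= -0.17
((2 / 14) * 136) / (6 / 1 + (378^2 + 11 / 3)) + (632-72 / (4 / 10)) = 1356347092 / 3000767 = 452.00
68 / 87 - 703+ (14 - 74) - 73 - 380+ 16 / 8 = -105550 / 87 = -1213.22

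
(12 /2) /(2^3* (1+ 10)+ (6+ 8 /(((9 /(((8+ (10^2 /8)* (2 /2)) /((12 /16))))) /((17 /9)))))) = 729 /16997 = 0.04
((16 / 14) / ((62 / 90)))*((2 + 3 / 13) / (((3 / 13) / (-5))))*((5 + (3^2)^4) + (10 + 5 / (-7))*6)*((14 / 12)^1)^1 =-134420800 / 217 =-619450.69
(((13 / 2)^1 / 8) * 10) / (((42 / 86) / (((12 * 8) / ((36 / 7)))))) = 2795 / 9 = 310.56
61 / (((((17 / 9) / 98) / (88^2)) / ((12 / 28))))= 178561152 / 17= 10503597.18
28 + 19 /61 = 1727 /61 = 28.31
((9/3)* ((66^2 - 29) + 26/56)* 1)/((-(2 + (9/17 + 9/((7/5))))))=-6179619/4264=-1449.25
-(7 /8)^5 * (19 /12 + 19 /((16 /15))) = -15647317 /1572864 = -9.95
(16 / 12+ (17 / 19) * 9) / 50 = 107 / 570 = 0.19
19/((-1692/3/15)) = -95/188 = -0.51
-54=-54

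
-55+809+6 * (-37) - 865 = -333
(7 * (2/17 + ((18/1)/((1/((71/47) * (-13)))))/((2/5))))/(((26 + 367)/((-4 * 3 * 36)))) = 6799.04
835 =835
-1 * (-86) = 86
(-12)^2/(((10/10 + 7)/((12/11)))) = 216/11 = 19.64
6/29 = 0.21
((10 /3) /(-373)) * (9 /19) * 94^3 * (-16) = 398680320 /7087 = 56255.16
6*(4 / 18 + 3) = 58 / 3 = 19.33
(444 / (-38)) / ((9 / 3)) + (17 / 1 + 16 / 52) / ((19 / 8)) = 838 / 247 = 3.39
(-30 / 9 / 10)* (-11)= 11 / 3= 3.67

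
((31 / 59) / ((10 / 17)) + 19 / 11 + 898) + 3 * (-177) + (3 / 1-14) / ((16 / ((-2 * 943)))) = 43255733 / 25960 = 1666.25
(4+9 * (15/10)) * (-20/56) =-25/4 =-6.25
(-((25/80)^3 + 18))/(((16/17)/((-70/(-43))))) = -43942535/1409024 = -31.19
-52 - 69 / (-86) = -4403 / 86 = -51.20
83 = 83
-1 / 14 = -0.07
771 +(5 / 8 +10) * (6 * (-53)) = -10431 / 4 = -2607.75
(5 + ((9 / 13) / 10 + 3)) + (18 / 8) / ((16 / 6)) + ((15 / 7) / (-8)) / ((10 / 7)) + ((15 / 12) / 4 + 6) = 31279 / 2080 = 15.04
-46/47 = -0.98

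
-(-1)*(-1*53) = -53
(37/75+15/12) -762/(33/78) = -5937847/3300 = -1799.35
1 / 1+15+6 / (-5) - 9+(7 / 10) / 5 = 297 / 50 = 5.94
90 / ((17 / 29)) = 153.53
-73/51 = -1.43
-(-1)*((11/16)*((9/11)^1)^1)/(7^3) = 0.00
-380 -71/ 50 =-19071/ 50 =-381.42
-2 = -2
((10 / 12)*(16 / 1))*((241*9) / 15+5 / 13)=75392 / 39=1933.13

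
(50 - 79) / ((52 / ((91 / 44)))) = -203 / 176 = -1.15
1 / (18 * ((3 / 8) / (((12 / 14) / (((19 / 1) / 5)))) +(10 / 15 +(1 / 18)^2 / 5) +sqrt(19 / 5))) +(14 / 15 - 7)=-6138862099 / 1025338335 - 466560 * sqrt(95) / 68355889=-6.05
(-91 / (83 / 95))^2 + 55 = 75114920 / 6889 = 10903.60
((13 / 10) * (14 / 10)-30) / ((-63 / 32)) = 22544 / 1575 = 14.31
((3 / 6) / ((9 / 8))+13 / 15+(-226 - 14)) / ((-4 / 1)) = 10741 / 180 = 59.67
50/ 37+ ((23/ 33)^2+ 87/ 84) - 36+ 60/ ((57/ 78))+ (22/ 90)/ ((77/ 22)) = 83443293/ 1701260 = 49.05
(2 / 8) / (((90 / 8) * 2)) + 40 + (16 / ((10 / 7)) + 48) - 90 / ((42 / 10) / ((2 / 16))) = 121631 / 1260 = 96.53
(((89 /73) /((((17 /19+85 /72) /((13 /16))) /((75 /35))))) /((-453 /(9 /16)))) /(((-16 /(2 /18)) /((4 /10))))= 197847 /56079380224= 0.00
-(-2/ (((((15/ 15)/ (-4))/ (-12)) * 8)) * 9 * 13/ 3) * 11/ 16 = 321.75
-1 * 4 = -4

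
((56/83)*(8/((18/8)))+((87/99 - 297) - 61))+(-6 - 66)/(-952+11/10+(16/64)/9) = -498773886901/1406397069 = -354.65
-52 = -52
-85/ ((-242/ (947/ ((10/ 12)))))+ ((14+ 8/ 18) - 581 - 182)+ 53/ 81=-3418123/ 9801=-348.75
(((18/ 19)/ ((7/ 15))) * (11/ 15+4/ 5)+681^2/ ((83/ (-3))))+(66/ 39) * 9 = -2402895879/ 143507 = -16744.10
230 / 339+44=15146 / 339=44.68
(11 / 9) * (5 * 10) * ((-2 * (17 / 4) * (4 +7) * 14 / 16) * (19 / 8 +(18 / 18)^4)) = -1079925 / 64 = -16873.83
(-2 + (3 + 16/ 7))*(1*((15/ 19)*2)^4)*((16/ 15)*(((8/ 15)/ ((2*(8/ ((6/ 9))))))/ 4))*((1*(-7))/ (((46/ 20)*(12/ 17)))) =-68000/ 130321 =-0.52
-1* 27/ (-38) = 27/ 38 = 0.71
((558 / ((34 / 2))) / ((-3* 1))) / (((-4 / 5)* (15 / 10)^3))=620 / 153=4.05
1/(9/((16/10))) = 8/45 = 0.18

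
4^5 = 1024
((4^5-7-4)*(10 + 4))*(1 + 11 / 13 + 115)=21542458 / 13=1657112.15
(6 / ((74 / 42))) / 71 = 126 / 2627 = 0.05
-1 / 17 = -0.06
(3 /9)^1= 1 /3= 0.33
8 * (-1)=-8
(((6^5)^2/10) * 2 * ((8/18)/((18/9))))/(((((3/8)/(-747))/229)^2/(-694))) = -1940479653395338887168/5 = -388095930679067777433.60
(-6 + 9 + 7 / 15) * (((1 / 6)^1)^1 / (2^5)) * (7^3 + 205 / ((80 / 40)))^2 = 1146717 / 320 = 3583.49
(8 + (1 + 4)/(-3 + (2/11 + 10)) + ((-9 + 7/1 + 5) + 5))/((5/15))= 3957/79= 50.09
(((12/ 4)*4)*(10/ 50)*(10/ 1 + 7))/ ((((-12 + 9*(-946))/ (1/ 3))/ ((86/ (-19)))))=2924/ 404985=0.01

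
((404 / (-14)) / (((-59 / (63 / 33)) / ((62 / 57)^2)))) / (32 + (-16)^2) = 97061 / 25303212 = 0.00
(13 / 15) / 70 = 13 / 1050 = 0.01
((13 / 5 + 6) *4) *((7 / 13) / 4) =301 / 65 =4.63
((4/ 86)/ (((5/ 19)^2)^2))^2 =67934252164/ 722265625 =94.06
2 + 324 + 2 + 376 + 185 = 889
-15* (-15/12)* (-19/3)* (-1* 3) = 1425/4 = 356.25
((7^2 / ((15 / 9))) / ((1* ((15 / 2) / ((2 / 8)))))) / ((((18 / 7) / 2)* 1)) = 343 / 450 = 0.76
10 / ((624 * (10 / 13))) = 1 / 48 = 0.02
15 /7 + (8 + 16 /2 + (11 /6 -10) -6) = 167 /42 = 3.98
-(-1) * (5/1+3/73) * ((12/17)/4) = 1104/1241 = 0.89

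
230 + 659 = 889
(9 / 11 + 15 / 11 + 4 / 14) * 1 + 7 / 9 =2249 / 693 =3.25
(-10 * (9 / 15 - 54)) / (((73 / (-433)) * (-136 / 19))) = 2196609 / 4964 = 442.51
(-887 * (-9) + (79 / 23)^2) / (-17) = -470.28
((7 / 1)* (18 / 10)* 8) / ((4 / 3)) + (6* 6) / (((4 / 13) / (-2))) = -792 / 5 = -158.40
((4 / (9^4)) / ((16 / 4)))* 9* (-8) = -0.01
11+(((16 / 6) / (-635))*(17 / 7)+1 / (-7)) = 144644 / 13335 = 10.85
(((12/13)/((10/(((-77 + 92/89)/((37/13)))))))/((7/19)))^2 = 594061728516/13283715025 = 44.72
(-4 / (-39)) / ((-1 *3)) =-0.03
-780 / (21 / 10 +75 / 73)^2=-138554000 / 1737363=-79.75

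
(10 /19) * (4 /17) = 40 /323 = 0.12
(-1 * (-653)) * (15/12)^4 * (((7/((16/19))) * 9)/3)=162841875/4096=39756.32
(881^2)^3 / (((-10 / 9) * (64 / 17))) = -71539661565507975993 / 640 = -111780721196106212.49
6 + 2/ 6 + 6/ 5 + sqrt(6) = sqrt(6) + 113/ 15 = 9.98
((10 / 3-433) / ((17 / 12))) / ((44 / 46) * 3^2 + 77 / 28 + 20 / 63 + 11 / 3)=-29884176 / 1511759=-19.77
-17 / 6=-2.83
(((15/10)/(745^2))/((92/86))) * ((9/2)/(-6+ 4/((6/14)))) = 3483/1021246000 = 0.00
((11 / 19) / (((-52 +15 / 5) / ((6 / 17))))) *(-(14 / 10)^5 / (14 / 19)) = 1617 / 53125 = 0.03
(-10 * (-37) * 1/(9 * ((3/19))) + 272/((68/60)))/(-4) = -6755/54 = -125.09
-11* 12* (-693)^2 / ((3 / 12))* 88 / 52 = -5578572384 / 13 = -429120952.62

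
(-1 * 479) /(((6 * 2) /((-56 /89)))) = 6706 /267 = 25.12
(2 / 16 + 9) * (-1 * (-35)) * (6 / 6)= 2555 / 8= 319.38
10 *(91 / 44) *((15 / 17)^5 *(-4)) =-44.24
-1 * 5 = -5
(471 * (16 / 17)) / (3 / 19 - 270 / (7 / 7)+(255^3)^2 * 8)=47728 / 236816706655095947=0.00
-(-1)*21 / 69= 7 / 23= 0.30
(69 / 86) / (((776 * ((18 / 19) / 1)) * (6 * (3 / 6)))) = 437 / 1201248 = 0.00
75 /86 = 0.87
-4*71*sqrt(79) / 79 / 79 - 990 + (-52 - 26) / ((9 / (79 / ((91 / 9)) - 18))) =-6312 / 7 - 284*sqrt(79) / 6241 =-902.12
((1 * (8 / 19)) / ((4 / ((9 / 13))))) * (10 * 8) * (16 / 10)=9.33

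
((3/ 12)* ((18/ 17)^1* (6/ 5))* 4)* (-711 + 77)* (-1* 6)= 410832/ 85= 4833.32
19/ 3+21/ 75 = 496/ 75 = 6.61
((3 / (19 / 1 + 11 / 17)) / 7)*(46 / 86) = 1173 / 100534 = 0.01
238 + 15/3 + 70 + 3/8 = 2507/8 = 313.38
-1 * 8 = -8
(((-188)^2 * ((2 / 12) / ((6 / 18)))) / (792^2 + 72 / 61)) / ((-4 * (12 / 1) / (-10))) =673745 / 114789528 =0.01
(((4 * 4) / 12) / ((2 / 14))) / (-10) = -14 / 15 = -0.93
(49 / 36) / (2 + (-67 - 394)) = -49 / 16524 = -0.00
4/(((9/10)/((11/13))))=440/117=3.76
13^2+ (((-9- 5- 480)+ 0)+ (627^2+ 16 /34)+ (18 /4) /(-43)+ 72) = 574385247 /1462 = 392876.37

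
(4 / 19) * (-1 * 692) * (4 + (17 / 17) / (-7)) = -74736 / 133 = -561.92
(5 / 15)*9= 3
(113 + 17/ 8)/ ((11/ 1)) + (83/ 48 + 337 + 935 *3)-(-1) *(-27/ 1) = 1651159/ 528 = 3127.20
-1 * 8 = -8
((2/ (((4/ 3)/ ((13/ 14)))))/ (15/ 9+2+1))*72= 1053/ 49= 21.49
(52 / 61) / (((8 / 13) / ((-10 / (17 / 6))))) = -5070 / 1037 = -4.89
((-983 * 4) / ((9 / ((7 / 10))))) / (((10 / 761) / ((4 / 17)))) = -20945764 / 3825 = -5476.02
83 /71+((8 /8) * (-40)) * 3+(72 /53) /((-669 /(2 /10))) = -498586219 /4195745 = -118.83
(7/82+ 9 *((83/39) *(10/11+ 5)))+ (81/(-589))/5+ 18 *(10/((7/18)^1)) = 576.10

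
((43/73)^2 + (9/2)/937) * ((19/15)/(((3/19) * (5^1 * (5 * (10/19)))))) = 24095577833/112348642500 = 0.21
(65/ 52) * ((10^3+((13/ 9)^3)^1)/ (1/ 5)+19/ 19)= 9141785/ 1458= 6270.09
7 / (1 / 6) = 42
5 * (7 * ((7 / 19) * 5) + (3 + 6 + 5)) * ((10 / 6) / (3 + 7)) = 2555 / 114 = 22.41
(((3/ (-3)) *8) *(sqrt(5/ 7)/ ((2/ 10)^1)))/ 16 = -5 *sqrt(35)/ 14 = -2.11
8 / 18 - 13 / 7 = -89 / 63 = -1.41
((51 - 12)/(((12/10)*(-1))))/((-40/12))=39/4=9.75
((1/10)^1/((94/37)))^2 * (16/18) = 0.00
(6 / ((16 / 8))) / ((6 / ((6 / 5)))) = 3 / 5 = 0.60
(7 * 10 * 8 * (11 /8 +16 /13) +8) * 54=1029996 /13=79230.46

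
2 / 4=1 / 2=0.50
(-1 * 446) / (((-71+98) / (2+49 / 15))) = -35234 / 405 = -87.00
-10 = -10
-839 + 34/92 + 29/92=-77125/92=-838.32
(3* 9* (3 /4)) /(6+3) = 9 /4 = 2.25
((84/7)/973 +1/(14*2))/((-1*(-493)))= 11/112868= 0.00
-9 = -9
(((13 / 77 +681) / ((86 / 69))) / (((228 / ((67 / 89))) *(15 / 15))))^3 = 5.88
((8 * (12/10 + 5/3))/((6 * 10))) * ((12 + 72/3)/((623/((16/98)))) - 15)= -13118354/2289525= -5.73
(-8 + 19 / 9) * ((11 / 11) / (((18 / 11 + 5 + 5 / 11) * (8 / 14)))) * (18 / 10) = -4081 / 1560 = -2.62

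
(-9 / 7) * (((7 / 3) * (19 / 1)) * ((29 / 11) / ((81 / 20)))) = -11020 / 297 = -37.10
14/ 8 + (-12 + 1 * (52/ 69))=-2621/ 276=-9.50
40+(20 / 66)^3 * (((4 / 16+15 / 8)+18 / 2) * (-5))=1381855 / 35937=38.45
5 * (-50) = -250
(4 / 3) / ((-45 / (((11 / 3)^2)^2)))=-58564 / 10935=-5.36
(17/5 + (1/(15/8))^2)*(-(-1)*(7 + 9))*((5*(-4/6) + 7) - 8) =-172432/675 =-255.45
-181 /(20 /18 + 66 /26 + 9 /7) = -148239 /4042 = -36.67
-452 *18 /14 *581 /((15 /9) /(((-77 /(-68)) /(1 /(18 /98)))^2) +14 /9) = -8423.21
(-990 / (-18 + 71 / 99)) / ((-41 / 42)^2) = 172889640 / 2876191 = 60.11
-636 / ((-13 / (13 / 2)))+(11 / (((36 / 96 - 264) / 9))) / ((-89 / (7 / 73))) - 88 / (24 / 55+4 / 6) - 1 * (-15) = 105246558981 / 415632581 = 253.22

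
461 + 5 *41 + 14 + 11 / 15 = 10211 / 15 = 680.73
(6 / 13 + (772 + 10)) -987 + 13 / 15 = -39716 / 195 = -203.67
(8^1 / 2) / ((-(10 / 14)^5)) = -67228 / 3125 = -21.51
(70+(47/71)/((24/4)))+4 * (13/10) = 160411/2130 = 75.31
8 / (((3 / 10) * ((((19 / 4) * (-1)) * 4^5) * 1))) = -5 / 912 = -0.01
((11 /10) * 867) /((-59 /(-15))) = 28611 /118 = 242.47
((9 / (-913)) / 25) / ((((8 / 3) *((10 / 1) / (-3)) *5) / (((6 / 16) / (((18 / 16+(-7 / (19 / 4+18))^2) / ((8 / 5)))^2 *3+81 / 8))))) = 74030112 / 264089409285625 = 0.00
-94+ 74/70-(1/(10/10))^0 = -3288/35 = -93.94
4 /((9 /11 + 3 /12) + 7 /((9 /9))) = 0.50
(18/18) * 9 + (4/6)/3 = 83/9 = 9.22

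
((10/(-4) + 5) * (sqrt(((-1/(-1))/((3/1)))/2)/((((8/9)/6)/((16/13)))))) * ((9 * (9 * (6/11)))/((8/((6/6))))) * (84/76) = 229635 * sqrt(6)/10868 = 51.76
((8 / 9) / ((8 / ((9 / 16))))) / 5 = 1 / 80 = 0.01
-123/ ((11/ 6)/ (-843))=622134/ 11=56557.64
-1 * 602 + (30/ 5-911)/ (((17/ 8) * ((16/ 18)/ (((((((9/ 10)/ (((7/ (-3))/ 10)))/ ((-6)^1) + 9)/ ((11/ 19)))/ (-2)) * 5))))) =101307553/ 5236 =19348.27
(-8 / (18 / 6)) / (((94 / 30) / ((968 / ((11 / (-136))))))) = 10185.53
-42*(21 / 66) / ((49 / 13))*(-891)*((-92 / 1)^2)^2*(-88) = -19915151173632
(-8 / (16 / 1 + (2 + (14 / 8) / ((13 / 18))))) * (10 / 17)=-2080 / 9027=-0.23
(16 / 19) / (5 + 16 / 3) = 48 / 589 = 0.08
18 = 18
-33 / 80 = -0.41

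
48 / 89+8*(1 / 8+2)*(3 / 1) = 4587 / 89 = 51.54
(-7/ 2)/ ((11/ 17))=-119/ 22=-5.41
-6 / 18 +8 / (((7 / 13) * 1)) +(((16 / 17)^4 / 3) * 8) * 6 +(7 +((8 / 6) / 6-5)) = 154174943 / 5261823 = 29.30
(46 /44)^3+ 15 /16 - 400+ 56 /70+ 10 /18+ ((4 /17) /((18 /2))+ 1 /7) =-45204950311 /114040080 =-396.40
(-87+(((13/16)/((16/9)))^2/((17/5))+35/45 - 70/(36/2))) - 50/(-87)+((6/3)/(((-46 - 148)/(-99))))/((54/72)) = -2485345074127/28205973504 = -88.11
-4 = -4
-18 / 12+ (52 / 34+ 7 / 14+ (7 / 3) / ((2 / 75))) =2993 / 34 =88.03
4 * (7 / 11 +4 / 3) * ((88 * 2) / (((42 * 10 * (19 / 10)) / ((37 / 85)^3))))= 21071648 / 147021525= 0.14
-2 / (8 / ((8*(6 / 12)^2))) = -1 / 2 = -0.50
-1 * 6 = -6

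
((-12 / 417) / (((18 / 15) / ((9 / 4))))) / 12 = -5 / 1112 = -0.00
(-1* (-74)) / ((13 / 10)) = 740 / 13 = 56.92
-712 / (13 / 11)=-7832 / 13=-602.46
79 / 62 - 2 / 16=285 / 248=1.15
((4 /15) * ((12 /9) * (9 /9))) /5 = 16 /225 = 0.07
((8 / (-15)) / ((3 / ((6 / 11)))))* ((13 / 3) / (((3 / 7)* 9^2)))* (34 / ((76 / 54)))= -24752 / 84645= -0.29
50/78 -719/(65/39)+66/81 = -429.94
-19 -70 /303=-19.23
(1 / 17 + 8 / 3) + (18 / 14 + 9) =4645 / 357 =13.01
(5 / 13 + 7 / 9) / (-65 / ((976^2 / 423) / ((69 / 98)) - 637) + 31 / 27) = 15251107116 / 14731255591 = 1.04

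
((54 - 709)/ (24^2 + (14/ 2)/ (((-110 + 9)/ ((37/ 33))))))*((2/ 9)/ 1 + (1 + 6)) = -47300825/ 5758647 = -8.21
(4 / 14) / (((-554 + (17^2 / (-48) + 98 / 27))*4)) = -216 / 1682527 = -0.00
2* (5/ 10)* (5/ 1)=5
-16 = -16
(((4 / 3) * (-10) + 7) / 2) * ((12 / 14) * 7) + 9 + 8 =-2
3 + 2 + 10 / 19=105 / 19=5.53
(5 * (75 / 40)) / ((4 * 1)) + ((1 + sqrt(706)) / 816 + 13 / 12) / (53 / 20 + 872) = 5 * sqrt(706) / 3568572 + 22315375 / 9516192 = 2.35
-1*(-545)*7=3815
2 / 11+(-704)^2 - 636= 5444782 / 11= 494980.18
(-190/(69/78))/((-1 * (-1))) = -214.78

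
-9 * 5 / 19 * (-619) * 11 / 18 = 34045 / 38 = 895.92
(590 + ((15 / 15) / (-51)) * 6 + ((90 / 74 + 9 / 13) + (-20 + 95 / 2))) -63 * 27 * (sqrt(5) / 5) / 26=10127883 / 16354 -1701 * sqrt(5) / 130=590.03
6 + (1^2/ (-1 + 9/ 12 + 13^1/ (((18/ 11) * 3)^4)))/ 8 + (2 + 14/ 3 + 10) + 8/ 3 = 143904110/ 5806293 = 24.78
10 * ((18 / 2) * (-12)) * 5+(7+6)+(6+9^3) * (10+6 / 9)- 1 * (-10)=2463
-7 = -7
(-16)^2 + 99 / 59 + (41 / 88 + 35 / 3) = 269.81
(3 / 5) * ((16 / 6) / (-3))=-8 / 15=-0.53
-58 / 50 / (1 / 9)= -261 / 25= -10.44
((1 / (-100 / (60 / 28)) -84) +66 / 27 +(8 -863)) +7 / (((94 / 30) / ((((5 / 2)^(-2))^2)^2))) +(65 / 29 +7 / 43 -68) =-1156370131608631 / 1153864687500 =-1002.17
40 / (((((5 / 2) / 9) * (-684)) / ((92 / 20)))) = -92 / 95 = -0.97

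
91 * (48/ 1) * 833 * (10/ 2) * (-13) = -236505360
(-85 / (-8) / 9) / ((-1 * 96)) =-85 / 6912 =-0.01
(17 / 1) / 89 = 17 / 89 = 0.19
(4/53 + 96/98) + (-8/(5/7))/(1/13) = -1876916/12985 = -144.54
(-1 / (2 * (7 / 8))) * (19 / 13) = -76 / 91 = -0.84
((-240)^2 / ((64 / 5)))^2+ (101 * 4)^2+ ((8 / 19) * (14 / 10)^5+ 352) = 20413570.26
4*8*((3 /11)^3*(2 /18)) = 96 /1331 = 0.07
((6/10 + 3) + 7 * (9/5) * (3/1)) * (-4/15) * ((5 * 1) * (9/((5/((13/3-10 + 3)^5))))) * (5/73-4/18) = -304480256/147825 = -2059.73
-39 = -39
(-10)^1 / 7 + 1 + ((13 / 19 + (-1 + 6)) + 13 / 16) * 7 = 95863 / 2128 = 45.05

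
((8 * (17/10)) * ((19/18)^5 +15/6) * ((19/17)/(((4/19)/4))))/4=2599206859/9447840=275.11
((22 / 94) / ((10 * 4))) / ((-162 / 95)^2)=0.00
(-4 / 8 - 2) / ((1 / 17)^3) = -24565 / 2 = -12282.50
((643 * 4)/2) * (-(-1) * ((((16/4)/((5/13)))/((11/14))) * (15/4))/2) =351078/11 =31916.18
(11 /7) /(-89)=-11 /623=-0.02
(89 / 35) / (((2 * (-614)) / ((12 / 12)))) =-89 / 42980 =-0.00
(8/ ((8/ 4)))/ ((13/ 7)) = 28/ 13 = 2.15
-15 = -15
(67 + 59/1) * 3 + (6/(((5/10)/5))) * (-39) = -1962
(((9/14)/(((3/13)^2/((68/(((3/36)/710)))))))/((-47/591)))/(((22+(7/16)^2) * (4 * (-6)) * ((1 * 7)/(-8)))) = -189918842880/1006411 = -188709.03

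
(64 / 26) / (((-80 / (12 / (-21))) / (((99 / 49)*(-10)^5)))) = -15840000 / 4459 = -3552.37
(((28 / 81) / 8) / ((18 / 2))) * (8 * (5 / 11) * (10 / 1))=1400 / 8019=0.17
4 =4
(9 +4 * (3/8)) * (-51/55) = -1071/110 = -9.74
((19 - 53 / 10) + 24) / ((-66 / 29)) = -10933 / 660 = -16.57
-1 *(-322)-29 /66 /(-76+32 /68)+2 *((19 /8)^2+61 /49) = 5577194605 /16609824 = 335.78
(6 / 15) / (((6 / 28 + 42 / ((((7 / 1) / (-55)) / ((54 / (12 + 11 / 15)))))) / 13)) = -69524 / 18708135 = -0.00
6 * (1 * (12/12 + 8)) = 54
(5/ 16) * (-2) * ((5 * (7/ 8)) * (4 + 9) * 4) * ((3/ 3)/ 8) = -2275/ 128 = -17.77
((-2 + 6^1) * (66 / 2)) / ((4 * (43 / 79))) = 2607 / 43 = 60.63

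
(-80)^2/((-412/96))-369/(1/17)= -799719/103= -7764.26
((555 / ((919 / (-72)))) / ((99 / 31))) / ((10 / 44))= -55056 / 919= -59.91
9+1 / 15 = 136 / 15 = 9.07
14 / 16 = 7 / 8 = 0.88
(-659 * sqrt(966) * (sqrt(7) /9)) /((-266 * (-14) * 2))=-659 * sqrt(138) /9576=-0.81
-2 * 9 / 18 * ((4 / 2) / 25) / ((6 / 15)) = -1 / 5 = -0.20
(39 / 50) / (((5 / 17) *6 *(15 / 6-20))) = -221 / 8750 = -0.03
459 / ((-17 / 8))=-216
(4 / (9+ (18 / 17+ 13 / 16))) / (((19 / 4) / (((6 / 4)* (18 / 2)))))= 58752 / 56183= 1.05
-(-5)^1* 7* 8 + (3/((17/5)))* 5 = 4835/17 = 284.41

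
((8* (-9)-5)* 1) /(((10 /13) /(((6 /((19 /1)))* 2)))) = -6006 /95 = -63.22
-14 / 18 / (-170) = 0.00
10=10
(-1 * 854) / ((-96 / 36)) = 1281 / 4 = 320.25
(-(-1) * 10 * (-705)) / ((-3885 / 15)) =7050 / 259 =27.22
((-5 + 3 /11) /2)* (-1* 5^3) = 3250 /11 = 295.45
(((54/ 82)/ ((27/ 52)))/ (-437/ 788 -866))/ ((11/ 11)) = -40976/ 27996645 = -0.00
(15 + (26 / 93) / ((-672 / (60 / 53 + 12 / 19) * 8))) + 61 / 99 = 2702627119 / 173067048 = 15.62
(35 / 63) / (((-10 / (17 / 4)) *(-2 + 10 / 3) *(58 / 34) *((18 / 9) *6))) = -289 / 33408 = -0.01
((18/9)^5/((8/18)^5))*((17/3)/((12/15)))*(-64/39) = -21449.42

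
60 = 60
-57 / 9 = -19 / 3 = -6.33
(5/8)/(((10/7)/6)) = 21/8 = 2.62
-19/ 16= -1.19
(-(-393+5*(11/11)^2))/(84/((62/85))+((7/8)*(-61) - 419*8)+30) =-96224/808533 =-0.12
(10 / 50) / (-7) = -1 / 35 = -0.03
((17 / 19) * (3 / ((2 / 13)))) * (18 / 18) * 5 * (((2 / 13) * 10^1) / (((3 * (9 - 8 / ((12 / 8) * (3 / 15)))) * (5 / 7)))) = -3570 / 1007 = -3.55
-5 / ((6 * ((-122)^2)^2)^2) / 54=-5 / 95405828215478851584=-0.00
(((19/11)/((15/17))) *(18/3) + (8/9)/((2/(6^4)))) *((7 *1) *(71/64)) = 8033011/1760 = 4564.21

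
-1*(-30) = 30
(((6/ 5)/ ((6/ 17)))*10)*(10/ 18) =170/ 9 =18.89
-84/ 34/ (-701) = 42/ 11917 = 0.00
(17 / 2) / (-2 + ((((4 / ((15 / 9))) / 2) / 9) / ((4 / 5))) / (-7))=-21 / 5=-4.20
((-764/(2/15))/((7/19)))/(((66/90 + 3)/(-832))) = 169837200/49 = 3466065.31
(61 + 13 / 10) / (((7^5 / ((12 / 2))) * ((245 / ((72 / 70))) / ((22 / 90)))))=11748 / 514714375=0.00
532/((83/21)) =11172/83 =134.60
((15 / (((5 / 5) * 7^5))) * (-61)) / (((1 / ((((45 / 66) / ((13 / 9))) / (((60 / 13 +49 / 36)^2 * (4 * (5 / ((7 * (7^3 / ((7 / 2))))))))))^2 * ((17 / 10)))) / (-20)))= 2816451678287520 / 7405514485979401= 0.38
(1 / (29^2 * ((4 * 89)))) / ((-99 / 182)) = -91 / 14820102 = -0.00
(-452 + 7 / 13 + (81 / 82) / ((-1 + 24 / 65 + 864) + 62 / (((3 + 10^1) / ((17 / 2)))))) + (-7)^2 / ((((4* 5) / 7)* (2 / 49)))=-19594626483 / 626317640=-31.29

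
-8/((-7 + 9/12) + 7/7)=32/21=1.52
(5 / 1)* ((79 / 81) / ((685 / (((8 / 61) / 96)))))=79 / 8123004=0.00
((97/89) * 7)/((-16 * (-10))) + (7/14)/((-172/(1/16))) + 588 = 1440292983/2449280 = 588.05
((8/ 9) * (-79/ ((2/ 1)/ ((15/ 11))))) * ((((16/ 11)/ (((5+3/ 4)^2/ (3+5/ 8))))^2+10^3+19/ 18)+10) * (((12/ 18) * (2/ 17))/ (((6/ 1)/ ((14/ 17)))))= -13631394495412120/ 26157336290217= -521.13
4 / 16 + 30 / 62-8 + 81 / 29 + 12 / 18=-41063 / 10788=-3.81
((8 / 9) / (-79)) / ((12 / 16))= -0.02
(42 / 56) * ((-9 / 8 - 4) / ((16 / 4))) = -0.96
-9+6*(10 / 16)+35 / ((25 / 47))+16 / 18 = 11059 / 180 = 61.44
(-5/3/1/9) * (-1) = 5/27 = 0.19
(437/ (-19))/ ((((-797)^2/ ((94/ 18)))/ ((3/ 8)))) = -0.00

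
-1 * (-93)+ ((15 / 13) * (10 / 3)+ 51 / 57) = 24142 / 247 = 97.74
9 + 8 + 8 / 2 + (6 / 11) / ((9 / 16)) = 725 / 33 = 21.97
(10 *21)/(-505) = -42/101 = -0.42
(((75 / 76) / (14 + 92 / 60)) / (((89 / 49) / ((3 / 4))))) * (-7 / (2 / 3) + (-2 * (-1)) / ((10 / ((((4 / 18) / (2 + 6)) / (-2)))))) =-731325 / 2654336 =-0.28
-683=-683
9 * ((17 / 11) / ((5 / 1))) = 153 / 55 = 2.78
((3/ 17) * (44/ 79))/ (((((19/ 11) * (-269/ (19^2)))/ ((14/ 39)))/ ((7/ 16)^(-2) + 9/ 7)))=-5867048/ 32875297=-0.18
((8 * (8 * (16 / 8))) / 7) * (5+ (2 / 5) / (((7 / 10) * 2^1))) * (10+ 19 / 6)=1272.60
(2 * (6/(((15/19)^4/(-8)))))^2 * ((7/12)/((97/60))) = 121738179877888/5524453125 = 22036.24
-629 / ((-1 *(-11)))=-629 / 11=-57.18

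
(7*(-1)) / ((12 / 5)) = -35 / 12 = -2.92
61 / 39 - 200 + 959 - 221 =21043 / 39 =539.56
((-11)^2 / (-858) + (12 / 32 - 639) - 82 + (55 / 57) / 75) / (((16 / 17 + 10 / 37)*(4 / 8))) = -40312214359 / 33878520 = -1189.90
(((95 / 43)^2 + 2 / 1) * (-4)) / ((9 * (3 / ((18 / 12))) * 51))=-8482 / 282897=-0.03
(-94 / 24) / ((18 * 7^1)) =-47 / 1512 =-0.03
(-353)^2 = 124609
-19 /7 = -2.71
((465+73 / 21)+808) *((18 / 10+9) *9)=4342572 / 35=124073.49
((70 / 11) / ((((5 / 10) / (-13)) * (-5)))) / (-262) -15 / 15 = -1623 / 1441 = -1.13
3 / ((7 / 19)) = 57 / 7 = 8.14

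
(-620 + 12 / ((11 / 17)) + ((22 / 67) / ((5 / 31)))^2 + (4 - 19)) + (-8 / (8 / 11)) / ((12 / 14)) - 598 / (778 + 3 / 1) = -329156997911 / 525886350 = -625.91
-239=-239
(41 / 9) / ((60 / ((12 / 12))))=41 / 540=0.08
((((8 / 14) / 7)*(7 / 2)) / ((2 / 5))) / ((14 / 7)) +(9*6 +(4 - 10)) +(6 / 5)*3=3637 / 70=51.96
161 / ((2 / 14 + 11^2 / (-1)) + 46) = -1127 / 524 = -2.15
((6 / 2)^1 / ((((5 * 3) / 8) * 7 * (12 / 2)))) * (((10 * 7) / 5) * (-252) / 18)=-112 / 15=-7.47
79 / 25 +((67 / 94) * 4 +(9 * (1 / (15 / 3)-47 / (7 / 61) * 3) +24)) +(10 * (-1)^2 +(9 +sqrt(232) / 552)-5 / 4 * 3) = -362273991 / 32900 +sqrt(58) / 276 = -11011.34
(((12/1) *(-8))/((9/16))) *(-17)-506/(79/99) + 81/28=15064549/6636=2270.12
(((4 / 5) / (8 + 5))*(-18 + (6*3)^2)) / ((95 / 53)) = 10.51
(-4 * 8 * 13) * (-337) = 140192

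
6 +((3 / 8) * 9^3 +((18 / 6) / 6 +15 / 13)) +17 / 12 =88123 / 312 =282.45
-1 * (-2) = 2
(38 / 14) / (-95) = -1 / 35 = -0.03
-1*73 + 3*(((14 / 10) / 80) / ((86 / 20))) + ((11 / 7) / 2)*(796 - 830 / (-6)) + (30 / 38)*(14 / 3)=456249559 / 686280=664.82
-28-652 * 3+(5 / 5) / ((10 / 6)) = -9917 / 5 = -1983.40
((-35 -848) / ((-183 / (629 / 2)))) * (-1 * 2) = -555407 / 183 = -3035.01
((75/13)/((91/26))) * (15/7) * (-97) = -218250/637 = -342.62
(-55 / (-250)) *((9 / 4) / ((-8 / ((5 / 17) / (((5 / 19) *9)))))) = -209 / 27200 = -0.01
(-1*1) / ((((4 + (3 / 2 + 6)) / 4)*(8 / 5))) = -5 / 23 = -0.22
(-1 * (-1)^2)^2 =1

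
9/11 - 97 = -1058/11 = -96.18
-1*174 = -174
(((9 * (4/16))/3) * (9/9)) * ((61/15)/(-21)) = -61/420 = -0.15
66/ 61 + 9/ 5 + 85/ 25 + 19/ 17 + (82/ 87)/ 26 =7.44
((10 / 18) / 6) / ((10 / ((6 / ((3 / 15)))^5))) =225000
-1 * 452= -452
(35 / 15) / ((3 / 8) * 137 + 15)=56 / 1593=0.04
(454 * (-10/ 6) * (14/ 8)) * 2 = -7945/ 3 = -2648.33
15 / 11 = 1.36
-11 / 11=-1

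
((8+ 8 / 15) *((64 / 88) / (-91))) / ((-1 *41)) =0.00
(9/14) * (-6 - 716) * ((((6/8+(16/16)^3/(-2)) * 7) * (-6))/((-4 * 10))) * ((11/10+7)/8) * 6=-2368521/3200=-740.16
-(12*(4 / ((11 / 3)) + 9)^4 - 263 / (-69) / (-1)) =-125692379365 / 1010229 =-124419.69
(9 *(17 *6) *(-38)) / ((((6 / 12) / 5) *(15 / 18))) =-418608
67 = 67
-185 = -185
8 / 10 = 4 / 5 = 0.80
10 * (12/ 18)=20/ 3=6.67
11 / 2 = 5.50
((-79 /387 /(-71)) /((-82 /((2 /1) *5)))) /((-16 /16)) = 395 /1126557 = 0.00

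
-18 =-18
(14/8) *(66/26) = 231/52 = 4.44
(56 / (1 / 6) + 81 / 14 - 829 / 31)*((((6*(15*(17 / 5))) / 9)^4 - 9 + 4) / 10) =182715201299 / 4340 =42100276.80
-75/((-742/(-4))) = -150/371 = -0.40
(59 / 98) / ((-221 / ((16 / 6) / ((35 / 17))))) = -236 / 66885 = -0.00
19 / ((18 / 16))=152 / 9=16.89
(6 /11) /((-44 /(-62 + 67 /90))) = 0.76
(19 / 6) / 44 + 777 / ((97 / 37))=7591579 / 25608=296.45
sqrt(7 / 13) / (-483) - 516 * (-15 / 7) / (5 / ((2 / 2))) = 1548 / 7 - sqrt(91) / 6279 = 221.14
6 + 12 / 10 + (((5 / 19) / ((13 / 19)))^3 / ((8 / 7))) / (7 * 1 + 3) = 1266347 / 175760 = 7.20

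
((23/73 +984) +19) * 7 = 512694/73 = 7023.21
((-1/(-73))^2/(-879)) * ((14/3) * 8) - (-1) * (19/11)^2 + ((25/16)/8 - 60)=-56.82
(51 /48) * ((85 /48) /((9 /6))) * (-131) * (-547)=103544365 /1152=89882.26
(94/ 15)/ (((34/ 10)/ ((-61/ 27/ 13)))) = -5734/ 17901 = -0.32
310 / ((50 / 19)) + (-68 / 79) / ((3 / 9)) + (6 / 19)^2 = 16443691 / 142595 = 115.32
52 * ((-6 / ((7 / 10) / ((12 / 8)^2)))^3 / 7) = -127939500 / 2401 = -53285.92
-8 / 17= -0.47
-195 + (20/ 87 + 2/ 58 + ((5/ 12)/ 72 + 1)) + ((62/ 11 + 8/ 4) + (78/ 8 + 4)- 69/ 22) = -4396823/ 25056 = -175.48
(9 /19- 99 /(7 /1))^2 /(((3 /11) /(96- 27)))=836196372 /17689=47272.11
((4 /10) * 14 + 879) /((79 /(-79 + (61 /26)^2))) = -219747909 /267020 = -822.96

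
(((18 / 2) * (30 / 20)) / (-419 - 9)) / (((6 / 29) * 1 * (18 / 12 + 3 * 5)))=-87 / 9416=-0.01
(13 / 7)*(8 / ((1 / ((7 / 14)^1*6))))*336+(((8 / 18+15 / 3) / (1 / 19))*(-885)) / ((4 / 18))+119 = -793745 / 2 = -396872.50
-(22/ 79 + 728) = -57534/ 79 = -728.28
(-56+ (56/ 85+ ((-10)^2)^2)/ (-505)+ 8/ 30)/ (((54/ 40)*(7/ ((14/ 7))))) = -11116832/ 695385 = -15.99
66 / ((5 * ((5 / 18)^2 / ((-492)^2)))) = 5176296576 / 125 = 41410372.61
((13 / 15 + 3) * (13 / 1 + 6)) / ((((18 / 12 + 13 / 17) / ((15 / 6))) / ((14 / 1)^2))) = 524552 / 33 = 15895.52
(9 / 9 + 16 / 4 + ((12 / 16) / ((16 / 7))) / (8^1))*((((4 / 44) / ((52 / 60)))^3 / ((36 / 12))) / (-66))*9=-8710875 / 32938267648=-0.00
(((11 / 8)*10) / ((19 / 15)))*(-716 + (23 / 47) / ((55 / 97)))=-27729435 / 3572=-7763.00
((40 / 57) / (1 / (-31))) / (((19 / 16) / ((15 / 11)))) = -99200 / 3971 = -24.98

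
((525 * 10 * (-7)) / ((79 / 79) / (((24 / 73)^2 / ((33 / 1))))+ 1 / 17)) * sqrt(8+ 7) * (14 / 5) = -67173120 * sqrt(15) / 199343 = -1305.09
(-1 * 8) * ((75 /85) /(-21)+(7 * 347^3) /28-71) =-9944030042 /119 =-83563277.66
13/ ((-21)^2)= 13/ 441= 0.03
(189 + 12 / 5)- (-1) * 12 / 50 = 4791 / 25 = 191.64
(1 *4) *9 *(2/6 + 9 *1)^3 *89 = 7814912/3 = 2604970.67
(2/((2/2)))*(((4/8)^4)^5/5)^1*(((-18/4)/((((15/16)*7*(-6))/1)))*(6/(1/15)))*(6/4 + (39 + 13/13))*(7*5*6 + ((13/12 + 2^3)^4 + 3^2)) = 1.14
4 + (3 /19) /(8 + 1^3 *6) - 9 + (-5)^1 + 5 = -1327 /266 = -4.99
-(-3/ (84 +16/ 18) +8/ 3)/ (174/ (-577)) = 3479887/ 398808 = 8.73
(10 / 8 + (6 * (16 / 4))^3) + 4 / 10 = 276513 / 20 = 13825.65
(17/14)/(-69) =-17/966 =-0.02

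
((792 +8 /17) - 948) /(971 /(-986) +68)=-2.32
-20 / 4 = -5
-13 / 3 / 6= -13 / 18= -0.72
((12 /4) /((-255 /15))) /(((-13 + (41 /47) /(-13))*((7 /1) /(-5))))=-9165 /950096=-0.01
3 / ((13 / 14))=42 / 13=3.23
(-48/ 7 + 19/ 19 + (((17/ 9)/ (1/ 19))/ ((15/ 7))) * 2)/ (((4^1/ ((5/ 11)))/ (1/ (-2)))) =-26119/ 16632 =-1.57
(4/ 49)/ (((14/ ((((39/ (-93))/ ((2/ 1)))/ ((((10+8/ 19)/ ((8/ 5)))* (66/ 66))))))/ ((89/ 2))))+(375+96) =2478986819/ 5263335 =470.99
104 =104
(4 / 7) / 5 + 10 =354 / 35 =10.11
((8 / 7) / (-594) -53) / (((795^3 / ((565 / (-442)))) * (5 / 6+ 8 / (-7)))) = -12451583 / 28582630973325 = -0.00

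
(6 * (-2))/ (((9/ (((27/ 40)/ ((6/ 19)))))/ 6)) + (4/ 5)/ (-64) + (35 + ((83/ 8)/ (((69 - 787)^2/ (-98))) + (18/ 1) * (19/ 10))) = 67128349/ 1288810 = 52.09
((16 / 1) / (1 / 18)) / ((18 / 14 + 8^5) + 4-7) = 504 / 57341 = 0.01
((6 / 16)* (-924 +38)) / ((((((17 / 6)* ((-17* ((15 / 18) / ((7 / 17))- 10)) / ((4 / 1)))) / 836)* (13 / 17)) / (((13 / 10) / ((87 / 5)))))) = -46663848 / 165155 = -282.55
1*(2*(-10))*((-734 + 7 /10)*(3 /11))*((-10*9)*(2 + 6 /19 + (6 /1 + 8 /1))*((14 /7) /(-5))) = 491017680 /209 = 2349366.89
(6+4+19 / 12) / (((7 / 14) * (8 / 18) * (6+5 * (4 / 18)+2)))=3753 / 656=5.72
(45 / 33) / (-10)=-3 / 22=-0.14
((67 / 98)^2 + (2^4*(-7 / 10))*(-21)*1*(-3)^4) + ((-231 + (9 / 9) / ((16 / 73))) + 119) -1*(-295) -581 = 3583872801 / 192080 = 18658.23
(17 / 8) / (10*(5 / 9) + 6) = 153 / 832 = 0.18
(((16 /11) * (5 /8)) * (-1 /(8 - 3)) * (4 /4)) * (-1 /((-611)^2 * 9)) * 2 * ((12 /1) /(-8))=-2 /12319593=-0.00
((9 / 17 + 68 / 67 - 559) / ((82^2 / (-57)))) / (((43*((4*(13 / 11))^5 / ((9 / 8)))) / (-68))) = -0.00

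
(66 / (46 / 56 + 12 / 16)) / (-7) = -6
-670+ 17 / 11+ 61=-6682 / 11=-607.45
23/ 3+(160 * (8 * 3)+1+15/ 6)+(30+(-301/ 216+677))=984263/ 216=4556.77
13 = 13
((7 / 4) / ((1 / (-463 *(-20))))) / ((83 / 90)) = 1458450 / 83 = 17571.69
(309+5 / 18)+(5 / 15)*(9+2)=312.94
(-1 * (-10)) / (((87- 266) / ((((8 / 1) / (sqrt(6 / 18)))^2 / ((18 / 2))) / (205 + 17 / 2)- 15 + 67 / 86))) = 7778275 / 9859857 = 0.79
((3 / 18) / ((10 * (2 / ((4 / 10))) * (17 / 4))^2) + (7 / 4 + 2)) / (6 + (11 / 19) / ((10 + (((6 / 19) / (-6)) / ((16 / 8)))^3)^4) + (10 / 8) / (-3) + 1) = 736869863054796262411571556293 / 1293626084892281314643527189375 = 0.57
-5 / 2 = -2.50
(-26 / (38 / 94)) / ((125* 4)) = -611 / 4750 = -0.13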